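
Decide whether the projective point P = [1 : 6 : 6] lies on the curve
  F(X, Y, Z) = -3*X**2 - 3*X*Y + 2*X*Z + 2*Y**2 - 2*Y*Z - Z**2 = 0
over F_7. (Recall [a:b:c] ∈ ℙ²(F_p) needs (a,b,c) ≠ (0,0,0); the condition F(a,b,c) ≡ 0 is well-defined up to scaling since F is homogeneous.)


F(1,6,6) ≡ 4 (mod 7); P is NOT on the curve.

Evaluate F(1, 6, 6) term-by-term (mod 7).
  -3*X**2 ↦ -3·1·1·1 = -3
  -3*X*Y ↦ -3·1·6·1 = -18
  2*X*Z ↦ 2·1·1·6 = 12
  2*Y**2 ↦ 2·1·36·1 = 72
  -2*Y*Z ↦ -2·1·6·6 = -72
  -Z**2 ↦ -1·1·1·36 = -36
Sum: F(1, 6, 6) = (-3) + (-18) + (12) + (72) + (-72) + (-36) = -45.
Reducing mod 7: -45 ≡ 4 (mod 7).
Since F(a, b, c) ≡ 4 ≠ 0 (mod 7), P does NOT lie on the curve.


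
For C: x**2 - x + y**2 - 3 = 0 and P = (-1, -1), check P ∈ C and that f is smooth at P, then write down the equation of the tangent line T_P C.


Tangent line at P: -3*x - 2*y - 5 = 0.

Step 1: f(-1, -1) = 0, so P lies on C.
Step 2: partial derivatives
  f_x(x, y) = 2*x - 1, f_y(x, y) = 2*y.
  f_x(P) = -3, f_y(P) = -2 (gradient nonzero, so P is smooth).
Step 3: tangent line at P: -3·(x − -1) + -2·(y − -1) = 0.
Expanding: -3*x - 2*y - 5 = 0.


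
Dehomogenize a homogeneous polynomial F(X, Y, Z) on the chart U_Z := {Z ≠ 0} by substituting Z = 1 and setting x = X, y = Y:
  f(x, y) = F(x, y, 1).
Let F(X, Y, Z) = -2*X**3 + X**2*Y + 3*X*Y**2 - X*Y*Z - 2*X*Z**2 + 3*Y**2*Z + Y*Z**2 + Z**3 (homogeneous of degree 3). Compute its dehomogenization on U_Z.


f(x, y) = -2*x**3 + x**2*y + 3*x*y**2 - x*y - 2*x + 3*y**2 + y + 1

On U_Z we set Z = 1. Each monomial c·X^i·Y^j·Z^k in F becomes c·x^i·y^j·1^k = c·x^i·y^j.
Substituting Z = 1: F(X, Y, 1) = -2*x**3 + x**2*y + 3*x*y**2 - x*y - 2*x + 3*y**2 + y + 1.
Note: deg(f) ≤ deg(F) = 3; strict inequality happens when F is divisible by Z (lost terms).


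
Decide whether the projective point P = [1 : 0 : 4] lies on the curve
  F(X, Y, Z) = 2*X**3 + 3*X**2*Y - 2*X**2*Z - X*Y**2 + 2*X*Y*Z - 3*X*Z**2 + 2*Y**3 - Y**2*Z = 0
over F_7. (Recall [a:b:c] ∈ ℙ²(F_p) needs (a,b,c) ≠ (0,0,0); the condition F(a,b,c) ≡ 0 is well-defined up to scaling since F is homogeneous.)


F(1,0,4) ≡ 2 (mod 7); P is NOT on the curve.

Evaluate F(1, 0, 4) term-by-term (mod 7).
  2*X**3 ↦ 2·1·1·1 = 2
  3*X**2*Y ↦ 3·1·0·1 = 0
  -2*X**2*Z ↦ -2·1·1·4 = -8
  -X*Y**2 ↦ -1·1·0·1 = 0
  2*X*Y*Z ↦ 2·1·0·4 = 0
  -3*X*Z**2 ↦ -3·1·1·16 = -48
  2*Y**3 ↦ 2·1·0·1 = 0
  -Y**2*Z ↦ -1·1·0·4 = 0
Sum: F(1, 0, 4) = (2) + (0) + (-8) + (0) + (0) + (-48) + (0) + (0) = -54.
Reducing mod 7: -54 ≡ 2 (mod 7).
Since F(a, b, c) ≡ 2 ≠ 0 (mod 7), P does NOT lie on the curve.


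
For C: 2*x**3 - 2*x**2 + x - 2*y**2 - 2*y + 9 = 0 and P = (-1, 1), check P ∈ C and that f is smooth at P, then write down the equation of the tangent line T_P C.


Tangent line at P: 11*x - 6*y + 17 = 0.

Step 1: f(-1, 1) = 0, so P lies on C.
Step 2: partial derivatives
  f_x(x, y) = 6*x**2 - 4*x + 1, f_y(x, y) = -4*y - 2.
  f_x(P) = 11, f_y(P) = -6 (gradient nonzero, so P is smooth).
Step 3: tangent line at P: 11·(x − -1) + -6·(y − 1) = 0.
Expanding: 11*x - 6*y + 17 = 0.


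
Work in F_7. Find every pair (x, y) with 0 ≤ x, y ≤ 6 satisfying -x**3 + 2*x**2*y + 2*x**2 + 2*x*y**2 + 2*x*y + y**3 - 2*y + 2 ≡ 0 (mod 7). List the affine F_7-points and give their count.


Affine F_7-points: {(3, 0), (3, 3), (3, 5), (5, 2), (6, 5)}; count = 5.

For each of the 49 pairs (x, y) ∈ F_7², evaluate f(x, y) mod 7. Record the zeros.
  x = 0: [0↦2, 1↦1, 2↦6, 3↦2, 4↦2, 5↦5, 6↦3]  zeros at y ∈ ∅
  x = 1: [0↦3, 1↦1, 2↦2, 3↦5, 4↦2, 5↦6, 6↦2]  zeros at y ∈ ∅
  x = 2: [0↦2, 1↦3, 2↦4, 3↦4, 4↦2, 5↦4, 6↦2]  zeros at y ∈ ∅
  x = 3: [0↦0, 1↦1, 2↦6, 3↦0, 4↦3, 5↦0, 6↦4]  zeros at y ∈ {0, 3, 5}
  x = 4: [0↦5, 1↦3, 2↦2, 3↦1, 4↦6, 5↦2, 6↦2]  zeros at y ∈ ∅
  x = 5: [0↦4, 1↦3, 2↦0, 3↦1, 4↦5, 5↦4, 6↦4]  zeros at y ∈ {2}
  x = 6: [0↦5, 1↦2, 2↦1, 3↦1, 4↦1, 5↦0, 6↦4]  zeros at y ∈ {5}
Collecting zeros: affine points = {(3, 0), (3, 3), (3, 5), (5, 2), (6, 5)}.
Total count |C(F_7)_aff| = 5.


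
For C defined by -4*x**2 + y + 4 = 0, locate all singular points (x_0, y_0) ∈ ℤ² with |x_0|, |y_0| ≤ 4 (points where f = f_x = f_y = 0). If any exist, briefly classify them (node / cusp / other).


No singular points in the scanned grid; C is smooth there.

Compute partial derivatives:
  f_x = -8*x.
  f_y = 1.
f_y = 1 is a nonzero constant, so f_y never vanishes: no point (x, y) can satisfy f = f_x = f_y = 0. In particular no (x, y) ∈ {−4, ..., 4}² is singular; the curve is smooth.


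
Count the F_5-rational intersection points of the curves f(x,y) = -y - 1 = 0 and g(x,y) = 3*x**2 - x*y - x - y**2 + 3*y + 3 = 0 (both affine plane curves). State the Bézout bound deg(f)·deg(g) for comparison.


Common zeros: ∅; count = 0; Bézout bound = 2.

deg(f) = 1, deg(g) = 2, so Bézout bound = 2.
Scan x ∈ F_5. For each x, list the y ∈ F_5 with f(x, y) ≡ 0 and those with g(x, y) ≡ 0 (mod 5); the common zeros in that column are the intersection.
  x = 0: f ≡ 0 at y ∈ {4}; g ≡ 0 at y ∈ {1, 2}; common: ∅.
  x = 1: f ≡ 0 at y ∈ {4}; g ≡ 0 at y ∈ {0, 2}; common: ∅.
  x = 2: f ≡ 0 at y ∈ {4}; g ≡ 0 at y ∈ ∅; common: ∅.
  x = 3: f ≡ 0 at y ∈ {4}; g ≡ 0 at y ∈ ∅; common: ∅.
  x = 4: f ≡ 0 at y ∈ {4}; g ≡ 0 at y ∈ {1, 3}; common: ∅.
Collecting: common zeros = ∅, so the count is 0.
Comparison with the Bézout bound: 0 ≤ 2 = deg(f)·deg(g), as expected for curves with no common component (the affine F_5-count falls short of the bound because intersections may lie at infinity, over extension fields, or carry multiplicity).


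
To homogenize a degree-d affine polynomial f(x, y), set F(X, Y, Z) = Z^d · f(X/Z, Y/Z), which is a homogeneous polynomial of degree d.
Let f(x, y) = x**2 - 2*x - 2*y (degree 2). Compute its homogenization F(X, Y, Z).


F(X, Y, Z) = X**2 - 2*X*Z - 2*Y*Z

deg(f) = 2.
Substitute x = X/Z, y = Y/Z into f, then multiply by Z^2.
  monomial 1·x^2·y^0 ↦ 1·X^2·Y^0·Z^0.
  monomial -2·x^1·y^0 ↦ -2·X^1·Y^0·Z^1.
  monomial -2·x^0·y^1 ↦ -2·X^0·Y^1·Z^1.
Collecting: F(X, Y, Z) = X**2 - 2*X*Z - 2*Y*Z.


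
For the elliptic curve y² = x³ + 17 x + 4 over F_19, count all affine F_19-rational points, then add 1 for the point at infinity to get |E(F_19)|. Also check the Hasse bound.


Affine points = {(0, 2), (0, 17), (3, 5), (3, 14), (5, 9), (5, 10), (8, 5), (8, 14), (12, 6), (12, 13), (13, 3), (13, 16), (15, 9), (15, 10), (17, 0), (18, 9), (18, 10)}; affine count = 17; |E(F_19)| = 18.

Discriminant check: Δ ∝ 4a³ + 27b² = 4·17³ + 27·4² = 4·4913 + 27·16 ≡ 1 (mod 19). Nonzero ⇒ E is nonsingular.
For each x ∈ F_19, compute rhs = x³ + 17·x + 4 mod 19, then count y ∈ F_19 with y² ≡ rhs.
  x = 0: rhs = 4, matching y values: 2, 17 (2 points).
  x = 1: rhs = 3, matching y values: none (0 points).
  x = 2: rhs = 8, matching y values: none (0 points).
  x = 3: rhs = 6, matching y values: 5, 14 (2 points).
  x = 4: rhs = 3, matching y values: none (0 points).
  x = 5: rhs = 5, matching y values: 9, 10 (2 points).
  x = 6: rhs = 18, matching y values: none (0 points).
  x = 7: rhs = 10, matching y values: none (0 points).
  x = 8: rhs = 6, matching y values: 5, 14 (2 points).
  x = 9: rhs = 12, matching y values: none (0 points).
  x = 10: rhs = 15, matching y values: none (0 points).
  x = 11: rhs = 2, matching y values: none (0 points).
  x = 12: rhs = 17, matching y values: 6, 13 (2 points).
  x = 13: rhs = 9, matching y values: 3, 16 (2 points).
  x = 14: rhs = 3, matching y values: none (0 points).
  x = 15: rhs = 5, matching y values: 9, 10 (2 points).
  x = 16: rhs = 2, matching y values: none (0 points).
  x = 17: rhs = 0, matching y values: 0 (1 points).
  x = 18: rhs = 5, matching y values: 9, 10 (2 points).
Total affine count: 17.
Full point count |E(F_19)| = 17 + 1 = 18.
Hasse bound: |18 − (19+1)| = |-2| = 2 ≤ 2√19 ≈ 8.7178 ✓.


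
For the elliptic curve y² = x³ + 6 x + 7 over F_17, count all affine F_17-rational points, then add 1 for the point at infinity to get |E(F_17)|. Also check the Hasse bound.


Affine points = {(3, 1), (3, 16), (5, 3), (5, 14), (6, 2), (6, 15), (7, 1), (7, 16), (9, 5), (9, 12), (10, 8), (10, 9), (13, 2), (13, 15), (14, 8), (14, 9), (15, 2), (15, 15), (16, 0)}; affine count = 19; |E(F_17)| = 20.

Discriminant check: Δ ∝ 4a³ + 27b² = 4·6³ + 27·7² = 4·216 + 27·49 ≡ 11 (mod 17). Nonzero ⇒ E is nonsingular.
For each x ∈ F_17, compute rhs = x³ + 6·x + 7 mod 17, then count y ∈ F_17 with y² ≡ rhs.
  x = 0: rhs = 7, matching y values: none (0 points).
  x = 1: rhs = 14, matching y values: none (0 points).
  x = 2: rhs = 10, matching y values: none (0 points).
  x = 3: rhs = 1, matching y values: 1, 16 (2 points).
  x = 4: rhs = 10, matching y values: none (0 points).
  x = 5: rhs = 9, matching y values: 3, 14 (2 points).
  x = 6: rhs = 4, matching y values: 2, 15 (2 points).
  x = 7: rhs = 1, matching y values: 1, 16 (2 points).
  x = 8: rhs = 6, matching y values: none (0 points).
  x = 9: rhs = 8, matching y values: 5, 12 (2 points).
  x = 10: rhs = 13, matching y values: 8, 9 (2 points).
  x = 11: rhs = 10, matching y values: none (0 points).
  x = 12: rhs = 5, matching y values: none (0 points).
  x = 13: rhs = 4, matching y values: 2, 15 (2 points).
  x = 14: rhs = 13, matching y values: 8, 9 (2 points).
  x = 15: rhs = 4, matching y values: 2, 15 (2 points).
  x = 16: rhs = 0, matching y values: 0 (1 points).
Total affine count: 19.
Full point count |E(F_17)| = 19 + 1 = 20.
Hasse bound: |20 − (17+1)| = |2| = 2 ≤ 2√17 ≈ 8.2462 ✓.


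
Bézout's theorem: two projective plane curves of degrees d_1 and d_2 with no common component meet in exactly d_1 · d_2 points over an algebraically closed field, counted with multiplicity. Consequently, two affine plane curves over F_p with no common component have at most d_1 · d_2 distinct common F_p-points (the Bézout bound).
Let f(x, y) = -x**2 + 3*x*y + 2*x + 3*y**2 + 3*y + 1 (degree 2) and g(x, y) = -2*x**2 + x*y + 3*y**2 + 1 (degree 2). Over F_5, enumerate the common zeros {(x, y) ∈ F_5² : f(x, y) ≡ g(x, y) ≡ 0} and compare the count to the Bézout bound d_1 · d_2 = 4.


Common zeros: ∅; count = 0; Bézout bound = 4.

deg(f) = 2, deg(g) = 2, so Bézout bound = 4.
Scan x ∈ F_5. For each x, list the y ∈ F_5 with f(x, y) ≡ 0 and those with g(x, y) ≡ 0 (mod 5); the common zeros in that column are the intersection.
  x = 0: f ≡ 0 at y ∈ ∅; g ≡ 0 at y ∈ ∅; common: ∅.
  x = 1: f ≡ 0 at y ∈ ∅; g ≡ 0 at y ∈ ∅; common: ∅.
  x = 2: f ≡ 0 at y ∈ {3, 4}; g ≡ 0 at y ∈ ∅; common: ∅.
  x = 3: f ≡ 0 at y ∈ ∅; g ≡ 0 at y ∈ ∅; common: ∅.
  x = 4: f ≡ 0 at y ∈ {2, 3}; g ≡ 0 at y ∈ ∅; common: ∅.
Collecting: common zeros = ∅, so the count is 0.
Comparison with the Bézout bound: 0 ≤ 4 = deg(f)·deg(g), as expected for curves with no common component (the affine F_5-count falls short of the bound because intersections may lie at infinity, over extension fields, or carry multiplicity).


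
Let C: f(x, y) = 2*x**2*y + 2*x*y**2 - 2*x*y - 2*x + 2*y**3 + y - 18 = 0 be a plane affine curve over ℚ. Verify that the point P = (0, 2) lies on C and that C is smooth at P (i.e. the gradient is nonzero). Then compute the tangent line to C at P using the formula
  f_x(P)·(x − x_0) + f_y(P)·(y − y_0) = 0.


Tangent line at P: 2*x + 25*y - 50 = 0.

Step 1: f(0, 2) = 0, so P lies on C.
Step 2: partial derivatives
  f_x(x, y) = 4*x*y + 2*y**2 - 2*y - 2, f_y(x, y) = 2*x**2 + 4*x*y - 2*x + 6*y**2 + 1.
  f_x(P) = 2, f_y(P) = 25 (gradient nonzero, so P is smooth).
Step 3: tangent line at P: 2·(x − 0) + 25·(y − 2) = 0.
Expanding: 2*x + 25*y - 50 = 0.


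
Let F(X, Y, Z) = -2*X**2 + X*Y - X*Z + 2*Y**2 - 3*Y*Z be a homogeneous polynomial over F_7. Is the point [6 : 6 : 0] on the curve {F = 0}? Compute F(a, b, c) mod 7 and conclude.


F(6,6,0) ≡ 1 (mod 7); P is NOT on the curve.

Evaluate F(6, 6, 0) term-by-term (mod 7).
  -2*X**2 ↦ -2·36·1·1 = -72
  X*Y ↦ 1·6·6·1 = 36
  -X*Z ↦ -1·6·1·0 = 0
  2*Y**2 ↦ 2·1·36·1 = 72
  -3*Y*Z ↦ -3·1·6·0 = 0
Sum: F(6, 6, 0) = (-72) + (36) + (0) + (72) + (0) = 36.
Reducing mod 7: 36 ≡ 1 (mod 7).
Since F(a, b, c) ≡ 1 ≠ 0 (mod 7), P does NOT lie on the curve.


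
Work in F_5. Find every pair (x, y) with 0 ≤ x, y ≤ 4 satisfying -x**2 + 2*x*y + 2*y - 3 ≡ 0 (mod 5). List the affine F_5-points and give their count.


Affine F_5-points: {(0, 4), (1, 1), (2, 2), (3, 4)}; count = 4.

For each of the 25 pairs (x, y) ∈ F_5², evaluate f(x, y) mod 5. Record the zeros.
  x = 0: [0↦2, 1↦4, 2↦1, 3↦3, 4↦0]  zeros at y ∈ {4}
  x = 1: [0↦1, 1↦0, 2↦4, 3↦3, 4↦2]  zeros at y ∈ {1}
  x = 2: [0↦3, 1↦4, 2↦0, 3↦1, 4↦2]  zeros at y ∈ {2}
  x = 3: [0↦3, 1↦1, 2↦4, 3↦2, 4↦0]  zeros at y ∈ {4}
  x = 4: [0↦1, 1↦1, 2↦1, 3↦1, 4↦1]  zeros at y ∈ ∅
Collecting zeros: affine points = {(0, 4), (1, 1), (2, 2), (3, 4)}.
Total count |C(F_5)_aff| = 4.


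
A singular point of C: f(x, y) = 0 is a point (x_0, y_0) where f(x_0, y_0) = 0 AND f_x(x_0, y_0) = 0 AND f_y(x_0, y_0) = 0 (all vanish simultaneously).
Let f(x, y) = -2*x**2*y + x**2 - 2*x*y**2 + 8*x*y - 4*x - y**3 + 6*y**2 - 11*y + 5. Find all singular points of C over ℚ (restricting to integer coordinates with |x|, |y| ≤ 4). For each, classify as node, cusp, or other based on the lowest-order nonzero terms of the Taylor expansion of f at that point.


Singular points: {(1, 1)}; classification: node.

Compute partial derivatives:
  f_x = -4*x*y + 2*x - 2*y**2 + 8*y - 4.
  f_y = -2*x**2 - 4*x*y + 8*x - 3*y**2 + 12*y - 11.
Scan x_0 ∈ {−4, ..., 4}. For each x_0, f_y(x_0, y) is a polynomial in y; find its integer roots y ∈ {−4, ..., 4}, then test f_x and f at those candidates.
  x = -4: f_y(-4, y) = -3*y**2 + 28*y - 75; no integer root y with |y| ≤ 4.
  x = -3: f_y(-3, y) = -3*y**2 + 24*y - 53; no integer root y with |y| ≤ 4.
  x = -2: f_y(-2, y) = -3*y**2 + 20*y - 35; no integer root y with |y| ≤ 4.
  x = -1: f_y(-1, y) = -3*y**2 + 16*y - 21; vanishes at y ∈ {3}. (-1, 3): f_x = 12 ≠ 0.
  x = 0: f_y(0, y) = -3*y**2 + 12*y - 11; no integer root y with |y| ≤ 4.
  x = 1: f_y(1, y) = -3*y**2 + 8*y - 5; vanishes at y ∈ {1}. (1, 1): f_x = 0, f = 0 — SINGULAR.
  x = 2: f_y(2, y) = -3*y**2 + 4*y - 3; no integer root y with |y| ≤ 4.
  x = 3: f_y(3, y) = -3*y**2 - 5; no integer root y with |y| ≤ 4.
  x = 4: f_y(4, y) = -3*y**2 - 4*y - 11; no integer root y with |y| ≤ 4.
Only singular point on the grid: (1, 1).
Classify: substitute x = 1 + u, y = 1 + v and expand: f = -2*u**2*v - u**2 - 2*u*v**2 - v**3 + v**2.
No constant or linear terms (consistent with a singular point). Quadratic part: -u**2 + v**2. Cubic part: -2*u**2*v - 2*u*v**2 - v**3.
The quadratic part v**2 - u**2 = (v − u)(v + u) splits into two distinct linear factors, so there are two distinct tangent lines y − 1 = ±(x − 1) — this is a node (ordinary double point).
Classification: node.


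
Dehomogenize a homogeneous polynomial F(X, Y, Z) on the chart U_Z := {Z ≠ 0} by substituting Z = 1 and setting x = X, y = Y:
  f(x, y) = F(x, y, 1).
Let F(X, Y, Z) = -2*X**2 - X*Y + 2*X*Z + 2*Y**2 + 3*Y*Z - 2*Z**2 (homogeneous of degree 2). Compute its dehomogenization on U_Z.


f(x, y) = -2*x**2 - x*y + 2*x + 2*y**2 + 3*y - 2

On U_Z we set Z = 1. Each monomial c·X^i·Y^j·Z^k in F becomes c·x^i·y^j·1^k = c·x^i·y^j.
Substituting Z = 1: F(X, Y, 1) = -2*x**2 - x*y + 2*x + 2*y**2 + 3*y - 2.
Note: deg(f) ≤ deg(F) = 2; strict inequality happens when F is divisible by Z (lost terms).


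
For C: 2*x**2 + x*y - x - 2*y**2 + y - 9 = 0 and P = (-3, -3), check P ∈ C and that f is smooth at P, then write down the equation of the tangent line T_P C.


Tangent line at P: -16*x + 10*y - 18 = 0.

Step 1: f(-3, -3) = 0, so P lies on C.
Step 2: partial derivatives
  f_x(x, y) = 4*x + y - 1, f_y(x, y) = x - 4*y + 1.
  f_x(P) = -16, f_y(P) = 10 (gradient nonzero, so P is smooth).
Step 3: tangent line at P: -16·(x − -3) + 10·(y − -3) = 0.
Expanding: -16*x + 10*y - 18 = 0.


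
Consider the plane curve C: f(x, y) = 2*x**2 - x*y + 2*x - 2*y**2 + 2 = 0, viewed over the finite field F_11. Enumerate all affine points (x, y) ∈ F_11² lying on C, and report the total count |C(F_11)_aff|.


Affine F_11-points: {(0, 1), (0, 10), (1, 7), (1, 9), (4, 10), (5, 1), (5, 2), (6, 2), (6, 6), (7, 6), (7, 7), (8, 9)}; count = 12.

For each of the 121 pairs (x, y) ∈ F_11², evaluate f(x, y) mod 11. Record the zeros.
  x = 0: [0↦2, 1↦0, 2↦5, 3↦6, 4↦3, 5↦7, 6↦7, 7↦3, 8↦6, 9↦5, 10↦0]  zeros at y ∈ {1, 10}
  x = 1: [0↦6, 1↦3, 2↦7, 3↦7, 4↦3, 5↦6, 6↦5, 7↦0, 8↦2, 9↦0, 10↦5]  zeros at y ∈ {7, 9}
  x = 2: [0↦3, 1↦10, 2↦2, 3↦1, 4↦7, 5↦9, 6↦7, 7↦1, 8↦2, 9↦10, 10↦3]  zeros at y ∈ ∅
  x = 3: [0↦4, 1↦10, 2↦1, 3↦10, 4↦4, 5↦5, 6↦2, 7↦6, 8↦6, 9↦2, 10↦5]  zeros at y ∈ ∅
  x = 4: [0↦9, 1↦3, 2↦4, 3↦1, 4↦5, 5↦5, 6↦1, 7↦4, 8↦3, 9↦9, 10↦0]  zeros at y ∈ {10}
  x = 5: [0↦7, 1↦0, 2↦0, 3↦7, 4↦10, 5↦9, 6↦4, 7↦6, 8↦4, 9↦9, 10↦10]  zeros at y ∈ {1, 2}
  x = 6: [0↦9, 1↦1, 2↦0, 3↦6, 4↦8, 5↦6, 6↦0, 7↦1, 8↦9, 9↦2, 10↦2]  zeros at y ∈ {2, 6}
  x = 7: [0↦4, 1↦6, 2↦4, 3↦9, 4↦10, 5↦7, 6↦0, 7↦0, 8↦7, 9↦10, 10↦9]  zeros at y ∈ {6, 7}
  x = 8: [0↦3, 1↦4, 2↦1, 3↦5, 4↦5, 5↦1, 6↦4, 7↦3, 8↦9, 9↦0, 10↦9]  zeros at y ∈ {9}
  x = 9: [0↦6, 1↦6, 2↦2, 3↦5, 4↦4, 5↦10, 6↦1, 7↦10, 8↦4, 9↦5, 10↦2]  zeros at y ∈ ∅
  x = 10: [0↦2, 1↦1, 2↦7, 3↦9, 4↦7, 5↦1, 6↦2, 7↦10, 8↦3, 9↦3, 10↦10]  zeros at y ∈ ∅
Collecting zeros: affine points = {(0, 1), (0, 10), (1, 7), (1, 9), (4, 10), (5, 1), (5, 2), (6, 2), (6, 6), (7, 6), (7, 7), (8, 9)}.
Total count |C(F_11)_aff| = 12.


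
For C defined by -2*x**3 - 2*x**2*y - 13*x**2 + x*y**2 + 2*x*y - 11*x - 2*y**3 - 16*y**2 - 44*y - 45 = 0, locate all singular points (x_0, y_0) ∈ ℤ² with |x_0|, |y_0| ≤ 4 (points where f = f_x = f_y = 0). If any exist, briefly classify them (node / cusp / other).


Singular points: {(-1, -3)}; classification: node.

Compute partial derivatives:
  f_x = -6*x**2 - 4*x*y - 26*x + y**2 + 2*y - 11.
  f_y = -2*x**2 + 2*x*y + 2*x - 6*y**2 - 32*y - 44.
Scan x_0 ∈ {−4, ..., 4}. For each x_0, f_y(x_0, y) is a polynomial in y; find its integer roots y ∈ {−4, ..., 4}, then test f_x and f at those candidates.
  x = -4: f_y(-4, y) = -6*y**2 - 40*y - 84; no integer root y with |y| ≤ 4.
  x = -3: f_y(-3, y) = -6*y**2 - 38*y - 68; no integer root y with |y| ≤ 4.
  x = -2: f_y(-2, y) = -6*y**2 - 36*y - 56; no integer root y with |y| ≤ 4.
  x = -1: f_y(-1, y) = -6*y**2 - 34*y - 48; vanishes at y ∈ {-3}. (-1, -3): f_x = 0, f = 0 — SINGULAR.
  x = 0: f_y(0, y) = -6*y**2 - 32*y - 44; no integer root y with |y| ≤ 4.
  x = 1: f_y(1, y) = -6*y**2 - 30*y - 44; no integer root y with |y| ≤ 4.
  x = 2: f_y(2, y) = -6*y**2 - 28*y - 48; no integer root y with |y| ≤ 4.
  x = 3: f_y(3, y) = -6*y**2 - 26*y - 56; no integer root y with |y| ≤ 4.
  x = 4: f_y(4, y) = -6*y**2 - 24*y - 68; no integer root y with |y| ≤ 4.
Only singular point on the grid: (-1, -3).
Classify: substitute x = -1 + u, y = -3 + v and expand: f = -2*u**3 - 2*u**2*v - u**2 + u*v**2 - 2*v**3 + v**2.
No constant or linear terms (consistent with a singular point). Quadratic part: -u**2 + v**2. Cubic part: -2*u**3 - 2*u**2*v + u*v**2 - 2*v**3.
The quadratic part v**2 - u**2 = (v − u)(v + u) splits into two distinct linear factors, so there are two distinct tangent lines y − -3 = ±(x − -1) — this is a node (ordinary double point).
Classification: node.


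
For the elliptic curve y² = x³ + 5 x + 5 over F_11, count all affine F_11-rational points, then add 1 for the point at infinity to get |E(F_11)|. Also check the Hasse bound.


Affine points = {(0, 4), (0, 7), (1, 0), (2, 1), (2, 10), (3, 5), (3, 6), (4, 1), (4, 10), (5, 1), (5, 10), (6, 3), (6, 8), (7, 3), (7, 8), (9, 3), (9, 8)}; affine count = 17; |E(F_11)| = 18.

Discriminant check: Δ ∝ 4a³ + 27b² = 4·5³ + 27·5² = 4·125 + 27·25 ≡ 9 (mod 11). Nonzero ⇒ E is nonsingular.
For each x ∈ F_11, compute rhs = x³ + 5·x + 5 mod 11, then count y ∈ F_11 with y² ≡ rhs.
  x = 0: rhs = 5, matching y values: 4, 7 (2 points).
  x = 1: rhs = 0, matching y values: 0 (1 points).
  x = 2: rhs = 1, matching y values: 1, 10 (2 points).
  x = 3: rhs = 3, matching y values: 5, 6 (2 points).
  x = 4: rhs = 1, matching y values: 1, 10 (2 points).
  x = 5: rhs = 1, matching y values: 1, 10 (2 points).
  x = 6: rhs = 9, matching y values: 3, 8 (2 points).
  x = 7: rhs = 9, matching y values: 3, 8 (2 points).
  x = 8: rhs = 7, matching y values: none (0 points).
  x = 9: rhs = 9, matching y values: 3, 8 (2 points).
  x = 10: rhs = 10, matching y values: none (0 points).
Total affine count: 17.
Full point count |E(F_11)| = 17 + 1 = 18.
Hasse bound: |18 − (11+1)| = |6| = 6 ≤ 2√11 ≈ 6.6332 ✓.


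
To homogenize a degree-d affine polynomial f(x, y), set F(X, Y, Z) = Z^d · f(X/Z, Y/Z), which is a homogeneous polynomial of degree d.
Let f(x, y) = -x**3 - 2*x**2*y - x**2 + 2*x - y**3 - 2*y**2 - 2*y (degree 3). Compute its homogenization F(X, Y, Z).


F(X, Y, Z) = -X**3 - 2*X**2*Y - X**2*Z + 2*X*Z**2 - Y**3 - 2*Y**2*Z - 2*Y*Z**2

deg(f) = 3.
Substitute x = X/Z, y = Y/Z into f, then multiply by Z^3.
  monomial -1·x^3·y^0 ↦ -1·X^3·Y^0·Z^0.
  monomial -2·x^2·y^1 ↦ -2·X^2·Y^1·Z^0.
  monomial -1·x^2·y^0 ↦ -1·X^2·Y^0·Z^1.
  monomial 2·x^1·y^0 ↦ 2·X^1·Y^0·Z^2.
  monomial -1·x^0·y^3 ↦ -1·X^0·Y^3·Z^0.
  monomial -2·x^0·y^2 ↦ -2·X^0·Y^2·Z^1.
  monomial -2·x^0·y^1 ↦ -2·X^0·Y^1·Z^2.
Collecting: F(X, Y, Z) = -X**3 - 2*X**2*Y - X**2*Z + 2*X*Z**2 - Y**3 - 2*Y**2*Z - 2*Y*Z**2.


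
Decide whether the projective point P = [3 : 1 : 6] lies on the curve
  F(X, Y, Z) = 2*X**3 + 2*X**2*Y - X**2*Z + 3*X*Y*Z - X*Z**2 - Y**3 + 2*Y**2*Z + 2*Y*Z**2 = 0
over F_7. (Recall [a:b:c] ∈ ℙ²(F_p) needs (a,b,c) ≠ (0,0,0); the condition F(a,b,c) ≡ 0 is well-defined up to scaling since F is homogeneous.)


F(3,1,6) ≡ 5 (mod 7); P is NOT on the curve.

Evaluate F(3, 1, 6) term-by-term (mod 7).
  2*X**3 ↦ 2·27·1·1 = 54
  2*X**2*Y ↦ 2·9·1·1 = 18
  -X**2*Z ↦ -1·9·1·6 = -54
  3*X*Y*Z ↦ 3·3·1·6 = 54
  -X*Z**2 ↦ -1·3·1·36 = -108
  -Y**3 ↦ -1·1·1·1 = -1
  2*Y**2*Z ↦ 2·1·1·6 = 12
  2*Y*Z**2 ↦ 2·1·1·36 = 72
Sum: F(3, 1, 6) = (54) + (18) + (-54) + (54) + (-108) + (-1) + (12) + (72) = 47.
Reducing mod 7: 47 ≡ 5 (mod 7).
Since F(a, b, c) ≡ 5 ≠ 0 (mod 7), P does NOT lie on the curve.


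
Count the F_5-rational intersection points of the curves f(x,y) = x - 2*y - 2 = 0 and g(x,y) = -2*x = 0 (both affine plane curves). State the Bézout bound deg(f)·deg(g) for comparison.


Common zeros: {(0, 4)}; count = 1; Bézout bound = 1.

deg(f) = 1, deg(g) = 1, so Bézout bound = 1.
Scan x ∈ F_5. For each x, list the y ∈ F_5 with f(x, y) ≡ 0 and those with g(x, y) ≡ 0 (mod 5); the common zeros in that column are the intersection.
  x = 0: f ≡ 0 at y ∈ {4}; g ≡ 0 at y ∈ {0, 1, 2, 3, 4}; common: {4}.
  x = 1: f ≡ 0 at y ∈ {2}; g ≡ 0 at y ∈ ∅; common: ∅.
  x = 2: f ≡ 0 at y ∈ {0}; g ≡ 0 at y ∈ ∅; common: ∅.
  x = 3: f ≡ 0 at y ∈ {3}; g ≡ 0 at y ∈ ∅; common: ∅.
  x = 4: f ≡ 0 at y ∈ {1}; g ≡ 0 at y ∈ ∅; common: ∅.
Collecting: common zeros = {(0, 4)}, so the count is 1.
Comparison with the Bézout bound: 1 ≤ 1 = deg(f)·deg(g), as expected for curves with no common component (the bound is attained).


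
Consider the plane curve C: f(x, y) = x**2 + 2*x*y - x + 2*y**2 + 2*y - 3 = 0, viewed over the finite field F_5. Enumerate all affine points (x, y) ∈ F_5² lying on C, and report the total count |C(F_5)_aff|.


Affine F_5-points: {(1, 4), (2, 3), (2, 4), (3, 3)}; count = 4.

For each of the 25 pairs (x, y) ∈ F_5², evaluate f(x, y) mod 5. Record the zeros.
  x = 0: [0↦2, 1↦1, 2↦4, 3↦1, 4↦2]  zeros at y ∈ ∅
  x = 1: [0↦2, 1↦3, 2↦3, 3↦2, 4↦0]  zeros at y ∈ {4}
  x = 2: [0↦4, 1↦2, 2↦4, 3↦0, 4↦0]  zeros at y ∈ {3, 4}
  x = 3: [0↦3, 1↦3, 2↦2, 3↦0, 4↦2]  zeros at y ∈ {3}
  x = 4: [0↦4, 1↦1, 2↦2, 3↦2, 4↦1]  zeros at y ∈ ∅
Collecting zeros: affine points = {(1, 4), (2, 3), (2, 4), (3, 3)}.
Total count |C(F_5)_aff| = 4.


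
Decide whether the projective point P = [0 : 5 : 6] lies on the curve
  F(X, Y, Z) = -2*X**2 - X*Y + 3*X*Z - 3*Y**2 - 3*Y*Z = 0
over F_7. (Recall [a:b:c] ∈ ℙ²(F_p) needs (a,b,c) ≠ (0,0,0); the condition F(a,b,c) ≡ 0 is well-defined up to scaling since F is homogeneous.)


F(0,5,6) ≡ 3 (mod 7); P is NOT on the curve.

Evaluate F(0, 5, 6) term-by-term (mod 7).
  -2*X**2 ↦ -2·0·1·1 = 0
  -X*Y ↦ -1·0·5·1 = 0
  3*X*Z ↦ 3·0·1·6 = 0
  -3*Y**2 ↦ -3·1·25·1 = -75
  -3*Y*Z ↦ -3·1·5·6 = -90
Sum: F(0, 5, 6) = (0) + (0) + (0) + (-75) + (-90) = -165.
Reducing mod 7: -165 ≡ 3 (mod 7).
Since F(a, b, c) ≡ 3 ≠ 0 (mod 7), P does NOT lie on the curve.


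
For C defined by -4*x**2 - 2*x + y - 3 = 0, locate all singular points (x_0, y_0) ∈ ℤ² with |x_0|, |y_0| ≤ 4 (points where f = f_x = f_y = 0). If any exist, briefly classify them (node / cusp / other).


No singular points in the scanned grid; C is smooth there.

Compute partial derivatives:
  f_x = -8*x - 2.
  f_y = 1.
f_y = 1 is a nonzero constant, so f_y never vanishes: no point (x, y) can satisfy f = f_x = f_y = 0. In particular no (x, y) ∈ {−4, ..., 4}² is singular; the curve is smooth.


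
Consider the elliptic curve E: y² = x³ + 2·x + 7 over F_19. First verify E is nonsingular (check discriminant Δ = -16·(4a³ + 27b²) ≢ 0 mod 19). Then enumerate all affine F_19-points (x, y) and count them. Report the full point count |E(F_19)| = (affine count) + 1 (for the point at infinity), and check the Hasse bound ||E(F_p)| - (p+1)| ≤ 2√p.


Affine points = {(0, 8), (0, 11), (2, 0), (5, 3), (5, 16), (6, 8), (6, 11), (10, 1), (10, 18), (11, 7), (11, 12), (12, 7), (12, 12), (13, 8), (13, 11), (14, 9), (14, 10), (15, 7), (15, 12), (18, 2), (18, 17)}; affine count = 21; |E(F_19)| = 22.

Discriminant check: Δ ∝ 4a³ + 27b² = 4·2³ + 27·7² = 4·8 + 27·49 ≡ 6 (mod 19). Nonzero ⇒ E is nonsingular.
For each x ∈ F_19, compute rhs = x³ + 2·x + 7 mod 19, then count y ∈ F_19 with y² ≡ rhs.
  x = 0: rhs = 7, matching y values: 8, 11 (2 points).
  x = 1: rhs = 10, matching y values: none (0 points).
  x = 2: rhs = 0, matching y values: 0 (1 points).
  x = 3: rhs = 2, matching y values: none (0 points).
  x = 4: rhs = 3, matching y values: none (0 points).
  x = 5: rhs = 9, matching y values: 3, 16 (2 points).
  x = 6: rhs = 7, matching y values: 8, 11 (2 points).
  x = 7: rhs = 3, matching y values: none (0 points).
  x = 8: rhs = 3, matching y values: none (0 points).
  x = 9: rhs = 13, matching y values: none (0 points).
  x = 10: rhs = 1, matching y values: 1, 18 (2 points).
  x = 11: rhs = 11, matching y values: 7, 12 (2 points).
  x = 12: rhs = 11, matching y values: 7, 12 (2 points).
  x = 13: rhs = 7, matching y values: 8, 11 (2 points).
  x = 14: rhs = 5, matching y values: 9, 10 (2 points).
  x = 15: rhs = 11, matching y values: 7, 12 (2 points).
  x = 16: rhs = 12, matching y values: none (0 points).
  x = 17: rhs = 14, matching y values: none (0 points).
  x = 18: rhs = 4, matching y values: 2, 17 (2 points).
Total affine count: 21.
Full point count |E(F_19)| = 21 + 1 = 22.
Hasse bound: |22 − (19+1)| = |2| = 2 ≤ 2√19 ≈ 8.7178 ✓.


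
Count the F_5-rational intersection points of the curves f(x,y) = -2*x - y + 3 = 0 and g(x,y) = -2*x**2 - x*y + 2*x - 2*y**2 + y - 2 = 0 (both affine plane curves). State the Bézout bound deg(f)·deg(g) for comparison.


Common zeros: ∅; count = 0; Bézout bound = 2.

deg(f) = 1, deg(g) = 2, so Bézout bound = 2.
Scan x ∈ F_5. For each x, list the y ∈ F_5 with f(x, y) ≡ 0 and those with g(x, y) ≡ 0 (mod 5); the common zeros in that column are the intersection.
  x = 0: f ≡ 0 at y ∈ {3}; g ≡ 0 at y ∈ {4}; common: ∅.
  x = 1: f ≡ 0 at y ∈ {1}; g ≡ 0 at y ∈ {2, 3}; common: ∅.
  x = 2: f ≡ 0 at y ∈ {4}; g ≡ 0 at y ∈ ∅; common: ∅.
  x = 3: f ≡ 0 at y ∈ {2}; g ≡ 0 at y ∈ ∅; common: ∅.
  x = 4: f ≡ 0 at y ∈ {0}; g ≡ 0 at y ∈ {2, 4}; common: ∅.
Collecting: common zeros = ∅, so the count is 0.
Comparison with the Bézout bound: 0 ≤ 2 = deg(f)·deg(g), as expected for curves with no common component (the affine F_5-count falls short of the bound because intersections may lie at infinity, over extension fields, or carry multiplicity).


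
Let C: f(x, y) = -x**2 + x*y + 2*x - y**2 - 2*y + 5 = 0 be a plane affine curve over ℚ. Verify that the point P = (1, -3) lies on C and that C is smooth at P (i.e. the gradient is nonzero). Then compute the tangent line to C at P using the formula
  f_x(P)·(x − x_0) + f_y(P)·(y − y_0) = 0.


Tangent line at P: -3*x + 5*y + 18 = 0.

Step 1: f(1, -3) = 0, so P lies on C.
Step 2: partial derivatives
  f_x(x, y) = -2*x + y + 2, f_y(x, y) = x - 2*y - 2.
  f_x(P) = -3, f_y(P) = 5 (gradient nonzero, so P is smooth).
Step 3: tangent line at P: -3·(x − 1) + 5·(y − -3) = 0.
Expanding: -3*x + 5*y + 18 = 0.


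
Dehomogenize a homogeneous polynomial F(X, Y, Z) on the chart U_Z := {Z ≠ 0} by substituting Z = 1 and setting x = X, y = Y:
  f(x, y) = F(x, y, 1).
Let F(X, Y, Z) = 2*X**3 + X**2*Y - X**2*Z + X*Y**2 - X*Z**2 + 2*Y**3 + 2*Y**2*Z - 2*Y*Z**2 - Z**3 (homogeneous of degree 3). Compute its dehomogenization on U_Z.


f(x, y) = 2*x**3 + x**2*y - x**2 + x*y**2 - x + 2*y**3 + 2*y**2 - 2*y - 1

On U_Z we set Z = 1. Each monomial c·X^i·Y^j·Z^k in F becomes c·x^i·y^j·1^k = c·x^i·y^j.
Substituting Z = 1: F(X, Y, 1) = 2*x**3 + x**2*y - x**2 + x*y**2 - x + 2*y**3 + 2*y**2 - 2*y - 1.
Note: deg(f) ≤ deg(F) = 3; strict inequality happens when F is divisible by Z (lost terms).


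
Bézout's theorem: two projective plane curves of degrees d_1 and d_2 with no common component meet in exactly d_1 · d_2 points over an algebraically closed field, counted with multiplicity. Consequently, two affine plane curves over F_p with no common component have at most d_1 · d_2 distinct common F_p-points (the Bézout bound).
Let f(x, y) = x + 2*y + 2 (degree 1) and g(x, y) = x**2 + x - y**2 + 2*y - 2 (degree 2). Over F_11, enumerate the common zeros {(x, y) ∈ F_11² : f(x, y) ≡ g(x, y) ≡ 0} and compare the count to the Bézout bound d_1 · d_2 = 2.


Common zeros: {(7, 1), (9, 0)}; count = 2; Bézout bound = 2.

deg(f) = 1, deg(g) = 2, so Bézout bound = 2.
Scan x ∈ F_11. For each x, list the y ∈ F_11 with f(x, y) ≡ 0 and those with g(x, y) ≡ 0 (mod 11); the common zeros in that column are the intersection.
  x = 0: f ≡ 0 at y ∈ {10}; g ≡ 0 at y ∈ ∅; common: ∅.
  x = 1: f ≡ 0 at y ∈ {4}; g ≡ 0 at y ∈ {0, 2}; common: ∅.
  x = 2: f ≡ 0 at y ∈ {9}; g ≡ 0 at y ∈ {5, 8}; common: ∅.
  x = 3: f ≡ 0 at y ∈ {3}; g ≡ 0 at y ∈ {1}; common: ∅.
  x = 4: f ≡ 0 at y ∈ {8}; g ≡ 0 at y ∈ ∅; common: ∅.
  x = 5: f ≡ 0 at y ∈ {2}; g ≡ 0 at y ∈ ∅; common: ∅.
  x = 6: f ≡ 0 at y ∈ {7}; g ≡ 0 at y ∈ ∅; common: ∅.
  x = 7: f ≡ 0 at y ∈ {1}; g ≡ 0 at y ∈ {1}; common: {1}.
  x = 8: f ≡ 0 at y ∈ {6}; g ≡ 0 at y ∈ {5, 8}; common: ∅.
  x = 9: f ≡ 0 at y ∈ {0}; g ≡ 0 at y ∈ {0, 2}; common: {0}.
  x = 10: f ≡ 0 at y ∈ {5}; g ≡ 0 at y ∈ ∅; common: ∅.
Collecting: common zeros = {(7, 1), (9, 0)}, so the count is 2.
Comparison with the Bézout bound: 2 ≤ 2 = deg(f)·deg(g), as expected for curves with no common component (the bound is attained).


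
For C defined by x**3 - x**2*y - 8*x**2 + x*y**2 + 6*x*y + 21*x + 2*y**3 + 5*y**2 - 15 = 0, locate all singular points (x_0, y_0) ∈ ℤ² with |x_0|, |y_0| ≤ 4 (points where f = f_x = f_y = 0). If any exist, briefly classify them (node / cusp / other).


Singular points: {(2, -1)}; classification: node.

Compute partial derivatives:
  f_x = 3*x**2 - 2*x*y - 16*x + y**2 + 6*y + 21.
  f_y = -x**2 + 2*x*y + 6*x + 6*y**2 + 10*y.
Scan x_0 ∈ {−4, ..., 4}. For each x_0, f_y(x_0, y) is a polynomial in y; find its integer roots y ∈ {−4, ..., 4}, then test f_x and f at those candidates.
  x = -4: f_y(-4, y) = 6*y**2 + 2*y - 40; no integer root y with |y| ≤ 4.
  x = -3: f_y(-3, y) = 6*y**2 + 4*y - 27; no integer root y with |y| ≤ 4.
  x = -2: f_y(-2, y) = 6*y**2 + 6*y - 16; no integer root y with |y| ≤ 4.
  x = -1: f_y(-1, y) = 6*y**2 + 8*y - 7; no integer root y with |y| ≤ 4.
  x = 0: f_y(0, y) = 6*y**2 + 10*y; vanishes at y ∈ {0}. (0, 0): f_x = 21 ≠ 0.
  x = 1: f_y(1, y) = 6*y**2 + 12*y + 5; no integer root y with |y| ≤ 4.
  x = 2: f_y(2, y) = 6*y**2 + 14*y + 8; vanishes at y ∈ {-1}. (2, -1): f_x = 0, f = 0 — SINGULAR.
  x = 3: f_y(3, y) = 6*y**2 + 16*y + 9; no integer root y with |y| ≤ 4.
  x = 4: f_y(4, y) = 6*y**2 + 18*y + 8; no integer root y with |y| ≤ 4.
Only singular point on the grid: (2, -1).
Classify: substitute x = 2 + u, y = -1 + v and expand: f = u**3 - u**2*v - u**2 + u*v**2 + 2*v**3 + v**2.
No constant or linear terms (consistent with a singular point). Quadratic part: -u**2 + v**2. Cubic part: u**3 - u**2*v + u*v**2 + 2*v**3.
The quadratic part v**2 - u**2 = (v − u)(v + u) splits into two distinct linear factors, so there are two distinct tangent lines y − -1 = ±(x − 2) — this is a node (ordinary double point).
Classification: node.


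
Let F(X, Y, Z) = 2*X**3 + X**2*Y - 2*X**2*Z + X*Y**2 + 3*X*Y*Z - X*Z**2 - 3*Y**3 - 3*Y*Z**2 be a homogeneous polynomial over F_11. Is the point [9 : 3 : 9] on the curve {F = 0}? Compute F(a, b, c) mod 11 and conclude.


F(9,3,9) ≡ 9 (mod 11); P is NOT on the curve.

Evaluate F(9, 3, 9) term-by-term (mod 11).
  2*X**3 ↦ 2·729·1·1 = 1458
  X**2*Y ↦ 1·81·3·1 = 243
  -2*X**2*Z ↦ -2·81·1·9 = -1458
  X*Y**2 ↦ 1·9·9·1 = 81
  3*X*Y*Z ↦ 3·9·3·9 = 729
  -X*Z**2 ↦ -1·9·1·81 = -729
  -3*Y**3 ↦ -3·1·27·1 = -81
  -3*Y*Z**2 ↦ -3·1·3·81 = -729
Sum: F(9, 3, 9) = (1458) + (243) + (-1458) + (81) + (729) + (-729) + (-81) + (-729) = -486.
Reducing mod 11: -486 ≡ 9 (mod 11).
Since F(a, b, c) ≡ 9 ≠ 0 (mod 11), P does NOT lie on the curve.


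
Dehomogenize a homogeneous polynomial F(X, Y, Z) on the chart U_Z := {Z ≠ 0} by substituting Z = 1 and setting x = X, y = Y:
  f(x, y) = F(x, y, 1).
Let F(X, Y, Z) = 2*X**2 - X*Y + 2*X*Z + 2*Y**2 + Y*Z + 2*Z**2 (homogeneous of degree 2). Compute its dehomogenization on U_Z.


f(x, y) = 2*x**2 - x*y + 2*x + 2*y**2 + y + 2

On U_Z we set Z = 1. Each monomial c·X^i·Y^j·Z^k in F becomes c·x^i·y^j·1^k = c·x^i·y^j.
Substituting Z = 1: F(X, Y, 1) = 2*x**2 - x*y + 2*x + 2*y**2 + y + 2.
Note: deg(f) ≤ deg(F) = 2; strict inequality happens when F is divisible by Z (lost terms).


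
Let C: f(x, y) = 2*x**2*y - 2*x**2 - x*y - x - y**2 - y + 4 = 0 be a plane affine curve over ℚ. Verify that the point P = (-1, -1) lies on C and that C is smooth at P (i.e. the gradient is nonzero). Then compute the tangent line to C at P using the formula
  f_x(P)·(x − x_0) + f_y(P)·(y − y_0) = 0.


Tangent line at P: 8*x + 4*y + 12 = 0.

Step 1: f(-1, -1) = 0, so P lies on C.
Step 2: partial derivatives
  f_x(x, y) = 4*x*y - 4*x - y - 1, f_y(x, y) = 2*x**2 - x - 2*y - 1.
  f_x(P) = 8, f_y(P) = 4 (gradient nonzero, so P is smooth).
Step 3: tangent line at P: 8·(x − -1) + 4·(y − -1) = 0.
Expanding: 8*x + 4*y + 12 = 0.


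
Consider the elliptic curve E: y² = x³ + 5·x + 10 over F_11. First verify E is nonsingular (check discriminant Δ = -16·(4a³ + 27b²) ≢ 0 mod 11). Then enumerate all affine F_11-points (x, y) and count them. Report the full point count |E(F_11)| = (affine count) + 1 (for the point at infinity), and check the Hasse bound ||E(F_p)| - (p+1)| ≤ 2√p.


Affine points = {(1, 4), (1, 7), (6, 5), (6, 6), (7, 5), (7, 6), (8, 1), (8, 10), (9, 5), (9, 6), (10, 2), (10, 9)}; affine count = 12; |E(F_11)| = 13.

Discriminant check: Δ ∝ 4a³ + 27b² = 4·5³ + 27·10² = 4·125 + 27·100 ≡ 10 (mod 11). Nonzero ⇒ E is nonsingular.
For each x ∈ F_11, compute rhs = x³ + 5·x + 10 mod 11, then count y ∈ F_11 with y² ≡ rhs.
  x = 0: rhs = 10, matching y values: none (0 points).
  x = 1: rhs = 5, matching y values: 4, 7 (2 points).
  x = 2: rhs = 6, matching y values: none (0 points).
  x = 3: rhs = 8, matching y values: none (0 points).
  x = 4: rhs = 6, matching y values: none (0 points).
  x = 5: rhs = 6, matching y values: none (0 points).
  x = 6: rhs = 3, matching y values: 5, 6 (2 points).
  x = 7: rhs = 3, matching y values: 5, 6 (2 points).
  x = 8: rhs = 1, matching y values: 1, 10 (2 points).
  x = 9: rhs = 3, matching y values: 5, 6 (2 points).
  x = 10: rhs = 4, matching y values: 2, 9 (2 points).
Total affine count: 12.
Full point count |E(F_11)| = 12 + 1 = 13.
Hasse bound: |13 − (11+1)| = |1| = 1 ≤ 2√11 ≈ 6.6332 ✓.


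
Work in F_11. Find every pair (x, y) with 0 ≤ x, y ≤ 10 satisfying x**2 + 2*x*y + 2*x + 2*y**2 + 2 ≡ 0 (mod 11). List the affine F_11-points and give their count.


Affine F_11-points: {(9, 1)}; count = 1.

For each of the 121 pairs (x, y) ∈ F_11², evaluate f(x, y) mod 11. Record the zeros.
  x = 0: [0↦2, 1↦4, 2↦10, 3↦9, 4↦1, 5↦8, 6↦8, 7↦1, 8↦9, 9↦10, 10↦4]  zeros at y ∈ ∅
  x = 1: [0↦5, 1↦9, 2↦6, 3↦7, 4↦1, 5↦10, 6↦1, 7↦7, 8↦6, 9↦9, 10↦5]  zeros at y ∈ ∅
  x = 2: [0↦10, 1↦5, 2↦4, 3↦7, 4↦3, 5↦3, 6↦7, 7↦4, 8↦5, 9↦10, 10↦8]  zeros at y ∈ ∅
  x = 3: [0↦6, 1↦3, 2↦4, 3↦9, 4↦7, 5↦9, 6↦4, 7↦3, 8↦6, 9↦2, 10↦2]  zeros at y ∈ ∅
  x = 4: [0↦4, 1↦3, 2↦6, 3↦2, 4↦2, 5↦6, 6↦3, 7↦4, 8↦9, 9↦7, 10↦9]  zeros at y ∈ ∅
  x = 5: [0↦4, 1↦5, 2↦10, 3↦8, 4↦10, 5↦5, 6↦4, 7↦7, 8↦3, 9↦3, 10↦7]  zeros at y ∈ ∅
  x = 6: [0↦6, 1↦9, 2↦5, 3↦5, 4↦9, 5↦6, 6↦7, 7↦1, 8↦10, 9↦1, 10↦7]  zeros at y ∈ ∅
  x = 7: [0↦10, 1↦4, 2↦2, 3↦4, 4↦10, 5↦9, 6↦1, 7↦8, 8↦8, 9↦1, 10↦9]  zeros at y ∈ ∅
  x = 8: [0↦5, 1↦1, 2↦1, 3↦5, 4↦2, 5↦3, 6↦8, 7↦6, 8↦8, 9↦3, 10↦2]  zeros at y ∈ ∅
  x = 9: [0↦2, 1↦0, 2↦2, 3↦8, 4↦7, 5↦10, 6↦6, 7↦6, 8↦10, 9↦7, 10↦8]  zeros at y ∈ {1}
  x = 10: [0↦1, 1↦1, 2↦5, 3↦2, 4↦3, 5↦8, 6↦6, 7↦8, 8↦3, 9↦2, 10↦5]  zeros at y ∈ ∅
Collecting zeros: affine points = {(9, 1)}.
Total count |C(F_11)_aff| = 1.


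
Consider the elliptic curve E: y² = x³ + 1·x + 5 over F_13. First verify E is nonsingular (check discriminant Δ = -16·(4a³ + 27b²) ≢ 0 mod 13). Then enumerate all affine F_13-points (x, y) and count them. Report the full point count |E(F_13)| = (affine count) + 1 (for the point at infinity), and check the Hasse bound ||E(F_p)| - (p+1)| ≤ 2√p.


Affine points = {(3, 3), (3, 10), (7, 2), (7, 11), (10, 1), (10, 12), (12, 4), (12, 9)}; affine count = 8; |E(F_13)| = 9.

Discriminant check: Δ ∝ 4a³ + 27b² = 4·1³ + 27·5² = 4·1 + 27·25 ≡ 3 (mod 13). Nonzero ⇒ E is nonsingular.
For each x ∈ F_13, compute rhs = x³ + 1·x + 5 mod 13, then count y ∈ F_13 with y² ≡ rhs.
  x = 0: rhs = 5, matching y values: none (0 points).
  x = 1: rhs = 7, matching y values: none (0 points).
  x = 2: rhs = 2, matching y values: none (0 points).
  x = 3: rhs = 9, matching y values: 3, 10 (2 points).
  x = 4: rhs = 8, matching y values: none (0 points).
  x = 5: rhs = 5, matching y values: none (0 points).
  x = 6: rhs = 6, matching y values: none (0 points).
  x = 7: rhs = 4, matching y values: 2, 11 (2 points).
  x = 8: rhs = 5, matching y values: none (0 points).
  x = 9: rhs = 2, matching y values: none (0 points).
  x = 10: rhs = 1, matching y values: 1, 12 (2 points).
  x = 11: rhs = 8, matching y values: none (0 points).
  x = 12: rhs = 3, matching y values: 4, 9 (2 points).
Total affine count: 8.
Full point count |E(F_13)| = 8 + 1 = 9.
Hasse bound: |9 − (13+1)| = |-5| = 5 ≤ 2√13 ≈ 7.2111 ✓.
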